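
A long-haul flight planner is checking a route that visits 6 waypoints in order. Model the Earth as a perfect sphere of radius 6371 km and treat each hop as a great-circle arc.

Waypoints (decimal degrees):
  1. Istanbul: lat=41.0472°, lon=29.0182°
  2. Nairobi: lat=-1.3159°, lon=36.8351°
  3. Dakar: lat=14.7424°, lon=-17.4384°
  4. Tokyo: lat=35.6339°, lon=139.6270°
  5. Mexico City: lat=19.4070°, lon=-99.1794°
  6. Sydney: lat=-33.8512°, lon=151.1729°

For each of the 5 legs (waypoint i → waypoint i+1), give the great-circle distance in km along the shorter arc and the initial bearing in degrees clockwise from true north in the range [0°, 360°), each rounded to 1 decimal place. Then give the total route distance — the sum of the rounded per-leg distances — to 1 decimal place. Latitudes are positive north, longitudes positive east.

Leg 1: dist=4776.4 km, bearing=168.5°
Leg 2: dist=6230.7 km, bearing=288.8°
Leg 3: dist=13915.2 km, bearing=22.8°
Leg 4: dist=11312.8 km, bearing=55.5°
Leg 5: dist=12970.4 km, bearing=241.1°
Total: 49205.5 km

Leg 1: φ1=0.7164088, φ2=-0.0229668, Δφ=-0.7393756, Δλ=0.1364306 rad; a=sin²(Δφ/2)+cosφ1·cosφ2·sin²(Δλ/2)=0.1340583044; c=2·atan2(√a, √(1-a))=0.749714582; dist=6371·c=4776.432 ≈ 4776.4 km; running total=4776.4 km
Leg 1 bearing: y=sinΔλ·cosφ2=0.13597193, x=cosφ1·sinφ2-sinφ1·cosφ2·cosΔλ=-0.66772624; θ=atan2(y, x)=168.4900° ≈ 168.5°
Leg 2: φ1=-0.0229668, φ2=0.2573034, Δφ=0.2802702, Δλ=-0.9472513 rad; a=sin²(Δφ/2)+cosφ1·cosφ2·sin²(Δλ/2)=0.2206494094; c=2·atan2(√a, √(1-a))=0.977977387; dist=6371·c=6230.694 ≈ 6230.7 km; running total=11007.1 km
Leg 2 bearing: y=sinΔλ·cosφ2=-0.78508840, x=cosφ1·sinφ2-sinφ1·cosφ2·cosΔλ=0.26737463; θ=atan2(y, x)=-71.1929° <0 so +360° → 288.8071° ≈ 288.8°
Leg 3: φ1=0.2573034, φ2=0.6219289, Δφ=0.3646255, Δλ=2.7413084 rad; a=sin²(Δφ/2)+cosφ1·cosφ2·sin²(Δλ/2)=0.7878047745; c=2·atan2(√a, √(1-a))=2.184145700; dist=6371·c=13915.192 ≈ 13915.2 km; running total=24922.3 km
Leg 3 bearing: y=sinΔλ·cosφ2=0.31671497, x=cosφ1·sinφ2-sinφ1·cosφ2·cosΔλ=0.75390004; θ=atan2(y, x)=22.7874° ≈ 22.8°
Leg 4: φ1=0.6219289, φ2=0.3387160, Δφ=-0.2832128, Δλ=-4.1679580 rad; a=sin²(Δφ/2)+cosφ1·cosφ2·sin²(Δλ/2)=0.6017244292; c=2·atan2(√a, √(1-a))=1.775675497; dist=6371·c=11312.829 ≈ 11312.8 km; running total=36235.1 km
Leg 4 bearing: y=sinΔλ·cosφ2=0.80681880, x=cosφ1·sinφ2-sinφ1·cosφ2·cosΔλ=0.55466384; θ=atan2(y, x)=55.4926° ≈ 55.5°
Leg 5: φ1=0.3387160, φ2=-0.5908149, Δφ=-0.9295309, Δλ=4.3694719 rad; a=sin²(Δφ/2)+cosφ1·cosφ2·sin²(Δλ/2)=0.7242320818; c=2·atan2(√a, √(1-a))=2.035842603; dist=6371·c=12970.353 ≈ 12970.4 km; running total=49205.5 km
Leg 5 bearing: y=sinΔλ·cosφ2=-0.78213429, x=cosφ1·sinφ2-sinφ1·cosφ2·cosΔλ=-0.43260356; θ=atan2(y, x)=-118.9473° <0 so +360° → 241.0527° ≈ 241.1°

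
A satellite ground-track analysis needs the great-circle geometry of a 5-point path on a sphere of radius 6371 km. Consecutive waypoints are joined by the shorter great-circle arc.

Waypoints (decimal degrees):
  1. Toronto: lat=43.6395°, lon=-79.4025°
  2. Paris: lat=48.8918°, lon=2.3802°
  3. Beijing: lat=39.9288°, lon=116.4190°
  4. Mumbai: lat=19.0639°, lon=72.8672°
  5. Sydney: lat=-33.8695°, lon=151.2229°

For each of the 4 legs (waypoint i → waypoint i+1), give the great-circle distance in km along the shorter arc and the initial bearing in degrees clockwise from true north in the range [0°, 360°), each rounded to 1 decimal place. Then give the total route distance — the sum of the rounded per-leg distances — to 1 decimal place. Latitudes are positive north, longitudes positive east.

Leg 1: φ1=0.7616530, φ2=0.8533229, Δφ=0.0916699, Δλ=1.4273774 rad; a=sin²(Δφ/2)+cosφ1·cosφ2·sin²(Δλ/2)=0.2060045899; c=2·atan2(√a, √(1-a))=0.942223677; dist=6371·c=6002.907 ≈ 6002.9 km; running total=6002.9 km
Leg 1 bearing: y=sinΔλ·cosφ2=0.65073279, x=cosφ1·sinφ2-sinφ1·cosφ2·cosΔλ=0.48043068; θ=atan2(y, x)=53.5619° ≈ 53.6°
Leg 2: φ1=0.8533229, φ2=0.6968890, Δφ=-0.1564339, Δλ=1.9903525 rad; a=sin²(Δφ/2)+cosφ1·cosφ2·sin²(Δλ/2)=0.3608898550; c=2·atan2(√a, √(1-a))=1.288855582; dist=6371·c=8211.299 ≈ 8211.3 km; running total=14214.2 km
Leg 2 bearing: y=sinΔλ·cosφ2=0.70033422, x=cosφ1·sinφ2-sinφ1·cosφ2·cosΔλ=0.65736249; θ=atan2(y, x)=46.8128° ≈ 46.8°
Leg 3: φ1=0.6968890, φ2=0.3327278, Δφ=-0.3641612, Δλ=-0.7601223 rad; a=sin²(Δφ/2)+cosφ1·cosφ2·sin²(Δλ/2)=0.1325364908; c=2·atan2(√a, √(1-a))=0.745237271; dist=6371·c=4747.907 ≈ 4747.9 km; running total=18962.1 km
Leg 3 bearing: y=sinΔλ·cosφ2=-0.65122126, x=cosφ1·sinφ2-sinφ1·cosφ2·cosΔλ=-0.18919078; θ=atan2(y, x)=-106.1995° <0 so +360° → 253.8005° ≈ 253.8°
Leg 4: φ1=0.3327278, φ2=-0.5911343, Δφ=-0.9238621, Δλ=1.3675650 rad; a=sin²(Δφ/2)+cosφ1·cosφ2·sin²(Δλ/2)=0.5118166758; c=2·atan2(√a, √(1-a))=1.594431879; dist=6371·c=10158.126 ≈ 10158.1 km; running total=29120.2 km
Leg 4 bearing: y=sinΔλ·cosφ2=0.81322088, x=cosφ1·sinφ2-sinφ1·cosφ2·cosΔλ=-0.58147507; θ=atan2(y, x)=125.5658° ≈ 125.6°

Leg 1: dist=6002.9 km, bearing=53.6°
Leg 2: dist=8211.3 km, bearing=46.8°
Leg 3: dist=4747.9 km, bearing=253.8°
Leg 4: dist=10158.1 km, bearing=125.6°
Total: 29120.2 km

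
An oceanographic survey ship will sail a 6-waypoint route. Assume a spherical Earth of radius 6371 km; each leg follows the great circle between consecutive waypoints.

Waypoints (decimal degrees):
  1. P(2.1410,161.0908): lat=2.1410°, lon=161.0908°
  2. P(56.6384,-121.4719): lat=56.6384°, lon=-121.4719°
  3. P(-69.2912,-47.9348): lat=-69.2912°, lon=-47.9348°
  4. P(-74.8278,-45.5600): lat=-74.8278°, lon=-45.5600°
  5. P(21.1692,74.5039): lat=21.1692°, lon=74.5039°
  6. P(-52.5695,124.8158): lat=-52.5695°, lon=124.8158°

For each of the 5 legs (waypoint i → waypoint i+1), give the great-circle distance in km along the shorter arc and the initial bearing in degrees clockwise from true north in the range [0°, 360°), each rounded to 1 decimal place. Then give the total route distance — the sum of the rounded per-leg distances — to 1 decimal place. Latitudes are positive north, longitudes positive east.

Leg 1: dist=9043.6 km, bearing=32.9°
Leg 2: dist=15185.2 km, bearing=150.4°
Leg 3: dist=620.9 km, bearing=173.6°
Leg 4: dist=13130.6 km, bearing=113.8°
Leg 5: dist=9528.1 km, bearing=152.0°
Total: 47508.4 km

Leg 1: φ1=0.0373675, φ2=0.9885266, Δφ=0.9511591, Δλ=-4.9316495 rad; a=sin²(Δφ/2)+cosφ1·cosφ2·sin²(Δλ/2)=0.4246343210; c=2·atan2(√a, √(1-a))=1.419488285; dist=6371·c=9043.560 ≈ 9043.6 km; running total=9043.6 km
Leg 1 bearing: y=sinΔλ·cosφ2=0.53675520, x=cosφ1·sinφ2-sinφ1·cosφ2·cosΔλ=0.83016499; θ=atan2(y, x)=32.8853° ≈ 32.9°
Leg 2: φ1=0.9885266, φ2=-1.2093596, Δφ=-2.1978861, Δλ=1.2834645 rad; a=sin²(Δφ/2)+cosφ1·cosφ2·sin²(Δλ/2)=0.8630717565; c=2·atan2(√a, √(1-a))=2.383492451; dist=6371·c=15185.230 ≈ 15185.2 km; running total=24228.8 km
Leg 2 bearing: y=sinΔλ·cosφ2=0.33912137, x=cosφ1·sinφ2-sinφ1·cosφ2·cosΔλ=-0.59809054; θ=atan2(y, x)=150.4465° ≈ 150.4°
Leg 3: φ1=-1.2093596, φ2=-1.3059915, Δφ=-0.0966319, Δλ=0.0414481 rad; a=sin²(Δφ/2)+cosφ1·cosφ2·sin²(Δλ/2)=0.0023723580; c=2·atan2(√a, √(1-a))=0.097452273; dist=6371·c=620.868 ≈ 620.9 km; running total=24849.7 km
Leg 3 bearing: y=sinΔλ·cosφ2=0.01084472, x=cosφ1·sinφ2-sinφ1·cosφ2·cosΔλ=-0.09669184; θ=atan2(y, x)=173.6006° ≈ 173.6°
Leg 4: φ1=-1.3059915, φ2=0.3694722, Δφ=1.6754637, Δλ=2.0955104 rad; a=sin²(Δφ/2)+cosφ1·cosφ2·sin²(Δλ/2)=0.7354006333; c=2·atan2(√a, √(1-a))=2.060995104; dist=6371·c=13130.600 ≈ 13130.6 km; running total=37980.3 km
Leg 4 bearing: y=sinΔλ·cosφ2=0.80706383, x=cosφ1·sinφ2-sinφ1·cosφ2·cosΔλ=-0.35636238; θ=atan2(y, x)=113.8241° ≈ 113.8°
Leg 5: φ1=0.3694722, φ2=-0.9175109, Δφ=-1.2869831, Δλ=0.8781083 rad; a=sin²(Δφ/2)+cosφ1·cosφ2·sin²(Δλ/2)=0.4624062820; c=2·atan2(√a, √(1-a))=1.495537869; dist=6371·c=9528.072 ≈ 9528.1 km; running total=47508.4 km
Leg 5 bearing: y=sinΔλ·cosφ2=0.46772063, x=cosφ1·sinφ2-sinφ1·cosφ2·cosΔλ=-0.88067262; θ=atan2(y, x)=152.0275° ≈ 152.0°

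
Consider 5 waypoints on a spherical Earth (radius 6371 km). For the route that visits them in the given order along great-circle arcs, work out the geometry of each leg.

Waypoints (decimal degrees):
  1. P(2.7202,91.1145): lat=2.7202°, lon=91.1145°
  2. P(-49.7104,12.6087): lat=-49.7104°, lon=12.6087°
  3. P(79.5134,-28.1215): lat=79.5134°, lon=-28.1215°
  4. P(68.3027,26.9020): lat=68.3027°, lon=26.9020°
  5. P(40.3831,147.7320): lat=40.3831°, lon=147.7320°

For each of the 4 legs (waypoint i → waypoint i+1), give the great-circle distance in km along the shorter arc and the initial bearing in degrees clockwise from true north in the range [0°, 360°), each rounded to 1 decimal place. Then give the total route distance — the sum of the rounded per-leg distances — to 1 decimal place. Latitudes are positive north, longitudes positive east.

Leg 1: dist=9417.3 km, bearing=219.5°
Leg 2: dist=14607.2 km, bearing=350.9°
Leg 3: dist=1977.7 km, bearing=97.4°
Leg 4: dist=6979.0 km, bearing=47.4°
Total: 32981.2 km

Leg 1: φ1=0.0474764, φ2=-0.8676102, Δφ=-0.9150866, Δλ=-1.3701847 rad; a=sin²(Δφ/2)+cosφ1·cosφ2·sin²(Δλ/2)=0.4537442769; c=2·atan2(√a, √(1-a))=1.478152412; dist=6371·c=9417.309 ≈ 9417.3 km; running total=9417.3 km
Leg 1 bearing: y=sinΔλ·cosφ2=-0.63368266, x=cosφ1·sinφ2-sinφ1·cosφ2·cosΔλ=-0.76804161; θ=atan2(y, x)=-140.4752° <0 so +360° → 219.5248° ≈ 219.5°
Leg 2: φ1=-0.8676102, φ2=1.3877706, Δφ=2.2553808, Δλ=-0.7108761 rad; a=sin²(Δφ/2)+cosφ1·cosφ2·sin²(Δλ/2)=0.8304288939; c=2·atan2(√a, √(1-a))=2.292757452; dist=6371·c=14607.158 ≈ 14607.2 km; running total=24024.5 km
Leg 2 bearing: y=sinΔλ·cosφ2=-0.11875825, x=cosφ1·sinφ2-sinφ1·cosφ2·cosΔλ=0.74105564; θ=atan2(y, x)=-9.1046° <0 so +360° → 350.8954° ≈ 350.9°
Leg 3: φ1=1.3877706, φ2=1.1921070, Δφ=-0.1956636, Δλ=0.9603412 rad; a=sin²(Δφ/2)+cosφ1·cosφ2·sin²(Δλ/2)=0.0238984666; c=2·atan2(√a, √(1-a))=0.310427512; dist=6371·c=1977.734 ≈ 1977.7 km; running total=26002.2 km
Leg 3 bearing: y=sinΔλ·cosφ2=0.30292989, x=cosφ1·sinφ2-sinφ1·cosφ2·cosΔλ=-0.03927848; θ=atan2(y, x)=97.3879° ≈ 97.4°
Leg 4: φ1=1.1921070, φ2=0.7048181, Δφ=-0.4872889, Δλ=2.1088813 rad; a=sin²(Δφ/2)+cosφ1·cosφ2·sin²(Δλ/2)=0.2711665120; c=2·atan2(√a, √(1-a))=1.095426865; dist=6371·c=6978.965 ≈ 6979.0 km; running total=32981.2 km
Leg 4 bearing: y=sinΔλ·cosφ2=0.65409073, x=cosφ1·sinφ2-sinφ1·cosφ2·cosΔλ=0.60225099; θ=atan2(y, x)=47.3628° ≈ 47.4°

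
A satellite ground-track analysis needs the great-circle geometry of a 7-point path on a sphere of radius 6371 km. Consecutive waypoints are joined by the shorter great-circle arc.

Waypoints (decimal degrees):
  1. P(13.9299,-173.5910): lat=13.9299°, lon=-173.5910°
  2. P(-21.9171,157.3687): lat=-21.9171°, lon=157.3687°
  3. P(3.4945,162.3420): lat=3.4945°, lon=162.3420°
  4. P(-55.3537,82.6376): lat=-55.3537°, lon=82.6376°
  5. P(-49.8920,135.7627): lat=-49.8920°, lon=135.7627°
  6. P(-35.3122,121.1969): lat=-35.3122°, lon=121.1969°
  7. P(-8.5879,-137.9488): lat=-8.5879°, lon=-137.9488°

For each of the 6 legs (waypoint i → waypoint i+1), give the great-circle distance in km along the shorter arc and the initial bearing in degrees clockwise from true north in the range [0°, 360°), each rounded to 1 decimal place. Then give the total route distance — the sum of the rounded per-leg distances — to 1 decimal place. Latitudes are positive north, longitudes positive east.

Leg 1: φ1=0.2431226, φ2=-0.3825256, Δφ=-0.6256482, Δλ=5.7763365 rad; a=sin²(Δφ/2)+cosφ1·cosφ2·sin²(Δλ/2)=0.1513105755; c=2·atan2(√a, √(1-a))=0.799062605; dist=6371·c=5090.828 ≈ 5090.8 km; running total=5090.8 km
Leg 1 bearing: y=sinΔλ·cosφ2=-0.45034056, x=cosφ1·sinφ2-sinφ1·cosφ2·cosΔλ=-0.55754473; θ=atan2(y, x)=-141.0715° <0 so +360° → 218.9285° ≈ 218.9°
Leg 2: φ1=-0.3825256, φ2=0.0609905, Δφ=0.4435161, Δλ=0.0868005 rad; a=sin²(Δφ/2)+cosφ1·cosφ2·sin²(Δλ/2)=0.0501188836; c=2·atan2(√a, √(1-a))=0.451571980; dist=6371·c=2876.965 ≈ 2877.0 km; running total=7967.8 km
Leg 2 bearing: y=sinΔλ·cosφ2=0.08653031, x=cosφ1·sinφ2-sinφ1·cosφ2·cosΔλ=0.42771536; θ=atan2(y, x)=11.4370° ≈ 11.4°
Leg 3: φ1=0.0609905, φ2=-0.9661043, Δφ=-1.0270948, Δλ=-1.3911042 rad; a=sin²(Δφ/2)+cosφ1·cosφ2·sin²(Δλ/2)=0.4743628393; c=2·atan2(√a, √(1-a))=1.519499512; dist=6371·c=9680.731 ≈ 9680.7 km; running total=17648.5 km
Leg 3 bearing: y=sinΔλ·cosφ2=-0.55935503, x=cosφ1·sinφ2-sinφ1·cosφ2·cosΔλ=-0.82734085; θ=atan2(y, x)=-145.9379° <0 so +360° → 214.0621° ≈ 214.1°
Leg 4: φ1=-0.9661043, φ2=-0.8707797, Δφ=0.0953246, Δλ=0.9272079 rad; a=sin²(Δφ/2)+cosφ1·cosφ2·sin²(Δλ/2)=0.0755073111; c=2·atan2(√a, √(1-a))=0.556734124; dist=6371·c=3546.953 ≈ 3547.0 km; running total=21195.5 km
Leg 4 bearing: y=sinΔλ·cosφ2=0.51535059, x=cosφ1·sinφ2-sinφ1·cosφ2·cosΔλ=-0.11678012; θ=atan2(y, x)=102.7678° ≈ 102.8°
Leg 5: φ1=-0.8707797, φ2=-0.6163142, Δφ=0.2544655, Δλ=-0.2542212 rad; a=sin²(Δφ/2)+cosφ1·cosφ2·sin²(Δλ/2)=0.0245491740; c=2·atan2(√a, √(1-a))=0.314660031; dist=6371·c=2004.699 ≈ 2004.7 km; running total=23200.2 km
Leg 5 bearing: y=sinΔλ·cosφ2=-0.20522087, x=cosφ1·sinφ2-sinφ1·cosφ2·cosΔλ=0.23166882; θ=atan2(y, x)=-41.5357° <0 so +360° → 318.4643° ≈ 318.5°
Leg 6: φ1=-0.6163142, φ2=-0.1498871, Δφ=0.4664270, Δλ=-4.5229457 rad; a=sin²(Δφ/2)+cosφ1·cosφ2·sin²(Δλ/2)=0.5328135640; c=2·atan2(√a, √(1-a))=1.636470655; dist=6371·c=10425.955 ≈ 10426.0 km; running total=33626.2 km
Leg 6 bearing: y=sinΔλ·cosφ2=0.97109776, x=cosφ1·sinφ2-sinφ1·cosφ2·cosΔλ=-0.22948252; θ=atan2(y, x)=103.2958° ≈ 103.3°

Leg 1: dist=5090.8 km, bearing=218.9°
Leg 2: dist=2877.0 km, bearing=11.4°
Leg 3: dist=9680.7 km, bearing=214.1°
Leg 4: dist=3547.0 km, bearing=102.8°
Leg 5: dist=2004.7 km, bearing=318.5°
Leg 6: dist=10426.0 km, bearing=103.3°
Total: 33626.2 km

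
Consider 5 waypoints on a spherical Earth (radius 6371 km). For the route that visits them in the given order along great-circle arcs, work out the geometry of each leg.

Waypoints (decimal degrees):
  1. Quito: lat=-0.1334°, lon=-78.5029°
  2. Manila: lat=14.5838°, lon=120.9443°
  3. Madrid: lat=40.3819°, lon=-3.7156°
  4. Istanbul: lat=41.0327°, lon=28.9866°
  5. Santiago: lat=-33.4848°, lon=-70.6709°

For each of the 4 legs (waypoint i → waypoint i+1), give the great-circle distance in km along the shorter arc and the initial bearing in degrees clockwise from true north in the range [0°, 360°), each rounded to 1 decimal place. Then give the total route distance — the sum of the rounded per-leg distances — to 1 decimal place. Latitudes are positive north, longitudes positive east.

Leg 1: dist=17340.2 km, bearing=307.8°
Leg 2: dist=11657.6 km, bearing=319.6°
Leg 3: dist=2741.2 km, bearing=77.7°
Leg 4: dist=13108.5 km, bearing=248.5°
Total: 44847.5 km

Leg 1: φ1=-0.0023283, φ2=0.2545353, Δφ=0.2568636, Δλ=3.4810103 rad; a=sin²(Δφ/2)+cosφ1·cosφ2·sin²(Δλ/2)=0.9565755259; c=2·atan2(√a, √(1-a))=2.721745003; dist=6371·c=17340.237 ≈ 17340.2 km; running total=17340.2 km
Leg 1 bearing: y=sinΔλ·cosφ2=-0.32221091, x=cosφ1·sinφ2-sinφ1·cosφ2·cosΔλ=0.24967035; θ=atan2(y, x)=-52.2291° <0 so +360° → 307.7709° ≈ 307.8°
Leg 2: φ1=0.2545353, φ2=0.7047971, Δφ=0.4502618, Δλ=-2.1757257 rad; a=sin²(Δφ/2)+cosφ1·cosφ2·sin²(Δλ/2)=0.6280576558; c=2·atan2(√a, √(1-a))=1.829797649; dist=6371·c=11657.641 ≈ 11657.6 km; running total=28997.8 km
Leg 2 bearing: y=sinΔλ·cosφ2=-0.62656582, x=cosφ1·sinφ2-sinφ1·cosφ2·cosΔλ=0.73608438; θ=atan2(y, x)=-40.4049° <0 so +360° → 319.5951° ≈ 319.6°
Leg 3: φ1=0.7047971, φ2=0.7161557, Δφ=0.0113586, Δλ=0.5707611 rad; a=sin²(Δφ/2)+cosφ1·cosφ2·sin²(Δλ/2)=0.0455729144; c=2·atan2(√a, √(1-a))=0.430267579; dist=6371·c=2741.235 ≈ 2741.2 km; running total=31739.0 km
Leg 3 bearing: y=sinΔλ·cosφ2=0.40754657, x=cosφ1·sinφ2-sinφ1·cosφ2·cosΔλ=0.08882504; θ=atan2(y, x)=77.7046° ≈ 77.7°
Leg 4: φ1=0.7161557, φ2=-0.5844200, Δφ=-1.3005757, Δλ=-1.7393515 rad; a=sin²(Δφ/2)+cosφ1·cosφ2·sin²(Δλ/2)=0.7338695032; c=2·atan2(√a, √(1-a))=2.057527297; dist=6371·c=13108.506 ≈ 13108.5 km; running total=44847.5 km
Leg 4 bearing: y=sinΔλ·cosφ2=-0.82221246, x=cosφ1·sinφ2-sinφ1·cosφ2·cosΔλ=-0.32432529; θ=atan2(y, x)=-111.5270° <0 so +360° → 248.4730° ≈ 248.5°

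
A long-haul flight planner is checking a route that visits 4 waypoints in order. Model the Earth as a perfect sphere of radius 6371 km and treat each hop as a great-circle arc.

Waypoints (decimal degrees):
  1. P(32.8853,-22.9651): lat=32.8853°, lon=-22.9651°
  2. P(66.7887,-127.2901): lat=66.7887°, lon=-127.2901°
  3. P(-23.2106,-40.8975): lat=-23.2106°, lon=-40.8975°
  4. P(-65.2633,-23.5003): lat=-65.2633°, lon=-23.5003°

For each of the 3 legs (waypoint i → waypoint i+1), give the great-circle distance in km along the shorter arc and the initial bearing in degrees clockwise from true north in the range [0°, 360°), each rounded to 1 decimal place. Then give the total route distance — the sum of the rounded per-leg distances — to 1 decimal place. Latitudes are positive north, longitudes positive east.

Leg 1: dist=7266.3 km, bearing=335.2°
Leg 2: dist=12213.8 km, bearing=102.8°
Leg 3: dist=4841.0 km, bearing=169.5°
Total: 24321.1 km

Leg 1: φ1=0.5739568, φ2=1.1656827, Δφ=0.5917260, Δλ=-1.8208147 rad; a=sin²(Δφ/2)+cosφ1·cosφ2·sin²(Δλ/2)=0.2914391063; c=2·atan2(√a, √(1-a))=1.140520188; dist=6371·c=7266.254 ≈ 7266.3 km; running total=7266.3 km
Leg 1 bearing: y=sinΔλ·cosφ2=-0.38186905, x=cosφ1·sinφ2-sinφ1·cosφ2·cosΔλ=0.82473356; θ=atan2(y, x)=-24.8451° <0 so +360° → 335.1549° ≈ 335.2°
Leg 2: φ1=1.1656827, φ2=-0.4051014, Δφ=-1.5707841, Δλ=1.5078353 rad; a=sin²(Δφ/2)+cosφ1·cosφ2·sin²(Δλ/2)=0.6697103399; c=2·atan2(√a, √(1-a))=1.917097274; dist=6371·c=12213.827 ≈ 12213.8 km; running total=19480.1 km
Leg 2 bearing: y=sinΔλ·cosφ2=0.91724142, x=cosφ1·sinφ2-sinφ1·cosφ2·cosΔλ=-0.20847488; θ=atan2(y, x)=102.8049° ≈ 102.8°
Leg 3: φ1=-0.4051014, φ2=-1.1390595, Δφ=-0.7339581, Δλ=0.3036384 rad; a=sin²(Δφ/2)+cosφ1·cosφ2·sin²(Δλ/2)=0.1375318068; c=2·atan2(√a, √(1-a))=0.759854289; dist=6371·c=4841.032 ≈ 4841.0 km; running total=24321.1 km
Leg 3 bearing: y=sinΔλ·cosφ2=0.12511378, x=cosφ1·sinφ2-sinφ1·cosφ2·cosΔλ=-0.67735794; θ=atan2(y, x)=169.5349° ≈ 169.5°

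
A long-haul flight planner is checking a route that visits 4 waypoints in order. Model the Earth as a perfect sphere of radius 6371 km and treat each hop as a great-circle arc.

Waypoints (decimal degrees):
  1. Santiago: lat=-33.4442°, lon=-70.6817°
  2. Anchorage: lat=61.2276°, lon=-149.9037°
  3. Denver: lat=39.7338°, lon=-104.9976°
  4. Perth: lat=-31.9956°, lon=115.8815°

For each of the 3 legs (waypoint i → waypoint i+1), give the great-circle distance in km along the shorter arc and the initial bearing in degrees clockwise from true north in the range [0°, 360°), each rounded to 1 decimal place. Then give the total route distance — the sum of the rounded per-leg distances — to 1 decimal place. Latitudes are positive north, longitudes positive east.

Leg 1: dist=12684.9 km, bearing=328.8°
Leg 2: dist=3854.8 km, bearing=107.4°
Leg 3: dist=16266.2 km, bearing=270.2°
Total: 32805.9 km

Leg 1: φ1=-0.5837114, φ2=1.0686232, Δφ=1.6523346, Δλ=-1.3826847 rad; a=sin²(Δφ/2)+cosφ1·cosφ2·sin²(Δλ/2)=0.7039873956; c=2·atan2(√a, √(1-a))=1.991031079; dist=6371·c=12684.859 ≈ 12684.9 km; running total=12684.9 km
Leg 1 bearing: y=sinΔλ·cosφ2=-0.47284038, x=cosφ1·sinφ2-sinφ1·cosφ2·cosΔλ=0.78101123; θ=atan2(y, x)=-31.1916° <0 so +360° → 328.8084° ≈ 328.8°
Leg 2: φ1=1.0686232, φ2=0.6934856, Δφ=-0.3751376, Δλ=0.7837593 rad; a=sin²(Δφ/2)+cosφ1·cosφ2·sin²(Δλ/2)=0.0887650023; c=2·atan2(√a, √(1-a))=0.605056440; dist=6371·c=3854.815 ≈ 3854.8 km; running total=16539.7 km
Leg 2 bearing: y=sinΔλ·cosφ2=0.54288918, x=cosφ1·sinφ2-sinφ1·cosφ2·cosΔλ=-0.16974818; θ=atan2(y, x)=107.3632° ≈ 107.4°
Leg 3: φ1=0.6934856, φ2=-0.5584286, Δφ=-1.2519142, Δλ=3.8550675 rad; a=sin²(Δφ/2)+cosφ1·cosφ2·sin²(Δλ/2)=0.9159085753; c=2·atan2(√a, √(1-a))=2.553169877; dist=6371·c=16266.245 ≈ 16266.2 km; running total=32805.9 km
Leg 3 bearing: y=sinΔλ·cosφ2=-0.55504448, x=cosφ1·sinφ2-sinφ1·cosφ2·cosΔλ=0.00242040; θ=atan2(y, x)=-89.7501° <0 so +360° → 270.2499° ≈ 270.2°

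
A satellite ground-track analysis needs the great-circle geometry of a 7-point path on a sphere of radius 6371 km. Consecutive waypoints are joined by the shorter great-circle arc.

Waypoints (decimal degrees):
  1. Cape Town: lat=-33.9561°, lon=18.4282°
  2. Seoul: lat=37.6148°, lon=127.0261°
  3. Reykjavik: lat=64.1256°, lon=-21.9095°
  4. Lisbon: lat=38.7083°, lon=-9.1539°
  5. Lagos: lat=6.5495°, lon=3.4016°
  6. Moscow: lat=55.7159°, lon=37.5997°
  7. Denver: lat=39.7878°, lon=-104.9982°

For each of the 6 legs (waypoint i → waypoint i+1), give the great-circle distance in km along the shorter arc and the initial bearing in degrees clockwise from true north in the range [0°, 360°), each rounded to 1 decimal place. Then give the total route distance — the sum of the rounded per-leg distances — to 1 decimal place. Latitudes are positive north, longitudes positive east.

Leg 1: φ1=-0.5926457, φ2=0.6565021, Δφ=1.2491479, Δλ=1.8953909 rad; a=sin²(Δφ/2)+cosφ1·cosφ2·sin²(Δλ/2)=0.7752318590; c=2·atan2(√a, √(1-a))=2.153715908; dist=6371·c=13721.324 ≈ 13721.3 km; running total=13721.3 km
Leg 1 bearing: y=sinΔλ·cosφ2=0.75076696, x=cosφ1·sinφ2-sinφ1·cosφ2·cosΔλ=0.36515568; θ=atan2(y, x)=64.0628° ≈ 64.1°
Leg 2: φ1=0.6565021, φ2=1.1192029, Δφ=0.4627007, Δλ=-2.5994166 rad; a=sin²(Δφ/2)+cosφ1·cosφ2·sin²(Δλ/2)=0.3734733427; c=2·atan2(√a, √(1-a))=1.314961332; dist=6371·c=8377.619 ≈ 8377.6 km; running total=22098.9 km
Leg 2 bearing: y=sinΔλ·cosφ2=-0.22518283, x=cosφ1·sinφ2-sinφ1·cosφ2·cosΔλ=0.94088082; θ=atan2(y, x)=-13.4595° <0 so +360° → 346.5405° ≈ 346.5°
Leg 3: φ1=1.1192029, φ2=0.6755873, Δφ=-0.4436156, Δλ=0.2226272 rad; a=sin²(Δφ/2)+cosφ1·cosφ2·sin²(Δλ/2)=0.0525992696; c=2·atan2(√a, √(1-a))=0.462810015; dist=6371·c=2948.563 ≈ 2948.6 km; running total=25047.5 km
Leg 3 bearing: y=sinΔλ·cosφ2=0.17229339, x=cosφ1·sinφ2-sinφ1·cosφ2·cosΔλ=-0.41188024; θ=atan2(y, x)=157.3000° ≈ 157.3°
Leg 4: φ1=0.6755873, φ2=0.1143103, Δφ=-0.5612769, Δλ=0.2191348 rad; a=sin²(Δφ/2)+cosφ1·cosφ2·sin²(Δλ/2)=0.0859816079; c=2·atan2(√a, √(1-a))=0.595199280; dist=6371·c=3792.015 ≈ 3792.0 km; running total=28839.5 km
Leg 4 bearing: y=sinΔλ·cosφ2=0.21596648, x=cosφ1·sinφ2-sinφ1·cosφ2·cosΔλ=-0.51741044; θ=atan2(y, x)=157.3444° ≈ 157.3°
Leg 5: φ1=0.1143103, φ2=0.9724259, Δφ=0.8581156, Δλ=0.5968694 rad; a=sin²(Δφ/2)+cosφ1·cosφ2·sin²(Δλ/2)=0.2214472063; c=2·atan2(√a, √(1-a))=0.979900008; dist=6371·c=6242.943 ≈ 6242.9 km; running total=35082.4 km
Leg 5 bearing: y=sinΔλ·cosφ2=0.31660431, x=cosφ1·sinφ2-sinφ1·cosφ2·cosΔλ=0.76772070; θ=atan2(y, x)=22.4110° ≈ 22.4°
Leg 6: φ1=0.9724259, φ2=0.6944281, Δφ=-0.2779978, Δλ=-2.4888029 rad; a=sin²(Δφ/2)+cosφ1·cosφ2·sin²(Δλ/2)=0.4075465145; c=2·atan2(√a, √(1-a))=1.384819127; dist=6371·c=8822.683 ≈ 8822.7 km; running total=43905.1 km
Leg 6 bearing: y=sinΔλ·cosφ2=-0.46674200, x=cosφ1·sinφ2-sinφ1·cosφ2·cosΔλ=0.86484757; θ=atan2(y, x)=-28.3549° <0 so +360° → 331.6451° ≈ 331.6°

Leg 1: dist=13721.3 km, bearing=64.1°
Leg 2: dist=8377.6 km, bearing=346.5°
Leg 3: dist=2948.6 km, bearing=157.3°
Leg 4: dist=3792.0 km, bearing=157.3°
Leg 5: dist=6242.9 km, bearing=22.4°
Leg 6: dist=8822.7 km, bearing=331.6°
Total: 43905.1 km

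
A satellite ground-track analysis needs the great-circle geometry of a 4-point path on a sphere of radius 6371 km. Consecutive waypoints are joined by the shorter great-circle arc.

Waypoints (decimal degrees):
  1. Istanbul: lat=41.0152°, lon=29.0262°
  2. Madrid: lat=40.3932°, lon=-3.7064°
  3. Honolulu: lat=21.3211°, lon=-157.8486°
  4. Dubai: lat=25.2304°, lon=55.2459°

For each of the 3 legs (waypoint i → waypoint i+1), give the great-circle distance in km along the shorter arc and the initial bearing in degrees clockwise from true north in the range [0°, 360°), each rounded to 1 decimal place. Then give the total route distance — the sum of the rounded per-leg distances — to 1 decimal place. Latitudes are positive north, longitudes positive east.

Leg 1: φ1=0.7158503, φ2=0.7049943, Δφ=-0.0108559, Δλ=-0.5712916 rad; a=sin²(Δφ/2)+cosφ1·cosφ2·sin²(Δλ/2)=0.0456569844; c=2·atan2(√a, √(1-a))=0.430670506; dist=6371·c=2743.802 ≈ 2743.8 km; running total=2743.8 km
Leg 1 bearing: y=sinΔλ·cosφ2=-0.41181985, x=cosφ1·sinφ2-sinφ1·cosφ2·cosΔλ=0.06851358; θ=atan2(y, x)=-80.5543° <0 so +360° → 279.4457° ≈ 279.4°
Leg 2: φ1=0.7049943, φ2=0.3721234, Δφ=-0.3328709, Δλ=-2.6902889 rad; a=sin²(Δφ/2)+cosφ1·cosφ2·sin²(Δλ/2)=0.7014169723; c=2·atan2(√a, √(1-a))=1.985407354; dist=6371·c=12649.030 ≈ 12649.0 km; running total=15392.8 km
Leg 2 bearing: y=sinΔλ·cosφ2=-0.40628862, x=cosφ1·sinφ2-sinφ1·cosφ2·cosΔλ=0.82015509; θ=atan2(y, x)=-26.3529° <0 so +360° → 333.6471° ≈ 333.6°
Leg 3: φ1=0.3721234, φ2=0.4403536, Δφ=0.0682302, Δλ=3.7192006 rad; a=sin²(Δφ/2)+cosφ1·cosφ2·sin²(Δλ/2)=0.7754970097; c=2·atan2(√a, √(1-a))=2.154351240; dist=6371·c=13725.372 ≈ 13725.4 km; running total=29118.2 km
Leg 3 bearing: y=sinΔλ·cosφ2=-0.49393164, x=cosφ1·sinφ2-sinφ1·cosφ2·cosΔλ=0.67263446; θ=atan2(y, x)=-36.2907° <0 so +360° → 323.7093° ≈ 323.7°

Leg 1: dist=2743.8 km, bearing=279.4°
Leg 2: dist=12649.0 km, bearing=333.6°
Leg 3: dist=13725.4 km, bearing=323.7°
Total: 29118.2 km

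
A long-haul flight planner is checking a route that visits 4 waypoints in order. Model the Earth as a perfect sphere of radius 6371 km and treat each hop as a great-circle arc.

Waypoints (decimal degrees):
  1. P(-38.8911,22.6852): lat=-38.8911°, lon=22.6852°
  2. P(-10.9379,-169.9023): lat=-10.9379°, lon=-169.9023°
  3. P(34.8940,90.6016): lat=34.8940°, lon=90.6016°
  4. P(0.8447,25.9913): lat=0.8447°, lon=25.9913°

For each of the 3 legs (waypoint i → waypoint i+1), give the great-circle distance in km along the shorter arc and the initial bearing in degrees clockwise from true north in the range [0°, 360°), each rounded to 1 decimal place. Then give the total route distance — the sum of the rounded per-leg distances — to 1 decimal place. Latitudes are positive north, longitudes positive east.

Leg 1: φ1=-0.6787777, φ2=-0.1909024, Δφ=0.4878754, Δλ=-3.3612860 rad; a=sin²(Δφ/2)+cosφ1·cosφ2·sin²(Δλ/2)=0.8133514664; c=2·atan2(√a, √(1-a))=2.248111270; dist=6371·c=14322.717 ≈ 14322.7 km; running total=14322.7 km
Leg 1 bearing: y=sinΔλ·cosφ2=0.21397127, x=cosφ1·sinφ2-sinφ1·cosφ2·cosΔλ=-0.74930616; θ=atan2(y, x)=164.0628° ≈ 164.1°
Leg 2: φ1=-0.1909024, φ2=0.6090152, Δφ=0.7999176, Δλ=4.5466508 rad; a=sin²(Δφ/2)+cosφ1·cosφ2·sin²(Δλ/2)=0.6207030679; c=2·atan2(√a, √(1-a))=1.814610908; dist=6371·c=11560.886 ≈ 11560.9 km; running total=25883.6 km
Leg 2 bearing: y=sinΔλ·cosφ2=-0.80897229, x=cosφ1·sinφ2-sinφ1·cosφ2·cosΔλ=0.53599153; θ=atan2(y, x)=-56.4732° <0 so +360° → 303.5268° ≈ 303.5°
Leg 3: φ1=0.6090152, φ2=0.0147428, Δφ=-0.5942724, Δλ=-1.1276625 rad; a=sin²(Δφ/2)+cosφ1·cosφ2·sin²(Δλ/2)=0.3199601548; c=2·atan2(√a, √(1-a))=1.202443014; dist=6371·c=7660.764 ≈ 7660.8 km; running total=33544.4 km
Leg 3 bearing: y=sinΔλ·cosφ2=-0.90331421, x=cosφ1·sinφ2-sinφ1·cosφ2·cosΔλ=-0.23316529; θ=atan2(y, x)=-104.4734° <0 so +360° → 255.5266° ≈ 255.5°

Leg 1: dist=14322.7 km, bearing=164.1°
Leg 2: dist=11560.9 km, bearing=303.5°
Leg 3: dist=7660.8 km, bearing=255.5°
Total: 33544.4 km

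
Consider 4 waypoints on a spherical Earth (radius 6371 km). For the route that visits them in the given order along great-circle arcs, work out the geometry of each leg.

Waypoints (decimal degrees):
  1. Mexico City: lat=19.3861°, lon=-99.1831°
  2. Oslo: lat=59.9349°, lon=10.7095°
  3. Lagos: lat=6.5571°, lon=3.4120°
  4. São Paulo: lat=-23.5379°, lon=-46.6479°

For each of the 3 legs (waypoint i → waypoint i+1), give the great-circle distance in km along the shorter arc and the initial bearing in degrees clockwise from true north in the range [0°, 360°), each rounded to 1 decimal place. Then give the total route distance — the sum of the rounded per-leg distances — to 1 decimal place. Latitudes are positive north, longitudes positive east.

Leg 1: dist=9199.6 km, bearing=28.4°
Leg 2: dist=5967.3 km, bearing=189.0°
Leg 3: dist=6380.0 km, bearing=236.6°
Total: 21546.9 km

Leg 1: φ1=0.3383513, φ2=1.0460613, Δφ=0.7077101, Δλ=1.9179877 rad; a=sin²(Δφ/2)+cosφ1·cosφ2·sin²(Δλ/2)=0.4367629812; c=2·atan2(√a, √(1-a))=1.443982666; dist=6371·c=9199.614 ≈ 9199.6 km; running total=9199.6 km
Leg 1 bearing: y=sinΔλ·cosφ2=0.47109101, x=cosφ1·sinφ2-sinφ1·cosφ2·cosΔλ=0.87297055; θ=atan2(y, x)=28.3531° ≈ 28.4°
Leg 2: φ1=1.0460613, φ2=0.1144430, Δφ=-0.9316184, Δλ=-0.1273654 rad; a=sin²(Δφ/2)+cosφ1·cosφ2·sin²(Δλ/2)=0.2037477687; c=2·atan2(√a, √(1-a))=0.936632084; dist=6371·c=5967.283 ≈ 5967.3 km; running total=15166.9 km
Leg 2 bearing: y=sinΔλ·cosφ2=-0.12619042, x=cosφ1·sinφ2-sinφ1·cosφ2·cosΔλ=-0.79562204; θ=atan2(y, x)=-170.9876° <0 so +360° → 189.0124° ≈ 189.0°
Leg 3: φ1=0.1144430, φ2=-0.4108139, Δφ=-0.5252568, Δλ=-0.8737101 rad; a=sin²(Δφ/2)+cosφ1·cosφ2·sin²(Δλ/2)=0.2304416126; c=2·atan2(√a, √(1-a))=1.001408243; dist=6371·c=6379.972 ≈ 6380.0 km; running total=21546.9 km
Leg 3 bearing: y=sinΔλ·cosφ2=-0.70292227, x=cosφ1·sinφ2-sinφ1·cosφ2·cosΔλ=-0.46395407; θ=atan2(y, x)=-123.4263° <0 so +360° → 236.5737° ≈ 236.6°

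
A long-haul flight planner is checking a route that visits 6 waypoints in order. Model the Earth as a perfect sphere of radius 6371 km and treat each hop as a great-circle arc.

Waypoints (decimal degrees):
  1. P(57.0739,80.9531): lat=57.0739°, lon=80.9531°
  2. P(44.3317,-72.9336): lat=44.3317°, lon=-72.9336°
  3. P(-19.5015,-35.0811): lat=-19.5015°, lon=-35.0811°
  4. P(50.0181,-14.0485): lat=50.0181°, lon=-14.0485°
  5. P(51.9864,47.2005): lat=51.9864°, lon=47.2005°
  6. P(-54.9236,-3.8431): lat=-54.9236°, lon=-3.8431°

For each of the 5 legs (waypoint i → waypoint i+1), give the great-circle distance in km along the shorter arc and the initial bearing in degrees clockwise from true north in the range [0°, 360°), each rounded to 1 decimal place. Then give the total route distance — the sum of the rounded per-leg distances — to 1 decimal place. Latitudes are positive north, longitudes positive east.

Leg 1: dist=8480.2 km, bearing=341.1°
Leg 2: dist=8072.3 km, bearing=142.7°
Leg 3: dist=8002.6 km, bearing=14.0°
Leg 4: dist=4162.6 km, bearing=62.7°
Leg 5: dist=12784.9 km, bearing=209.5°
Total: 41502.6 km

Leg 1: φ1=0.9961275, φ2=0.7737341, Δφ=-0.2223933, Δλ=-2.6858296 rad; a=sin²(Δφ/2)+cosφ1·cosφ2·sin²(Δλ/2)=0.3812796385; c=2·atan2(√a, √(1-a))=1.331065949; dist=6371·c=8480.221 ≈ 8480.2 km; running total=8480.2 km
Leg 1 bearing: y=sinΔλ·cosφ2=-0.31484032, x=cosφ1·sinφ2-sinφ1·cosφ2·cosΔλ=0.91896544; θ=atan2(y, x)=-18.9116° <0 so +360° → 341.0884° ≈ 341.1°
Leg 2: φ1=0.7737341, φ2=-0.3403654, Δφ=-1.1140995, Δλ=0.6606508 rad; a=sin²(Δφ/2)+cosφ1·cosφ2·sin²(Δλ/2)=0.3504427189; c=2·atan2(√a, √(1-a))=1.267031729; dist=6371·c=8072.259 ≈ 8072.3 km; running total=16552.5 km
Leg 2 bearing: y=sinΔλ·cosφ2=0.57842850, x=cosφ1·sinφ2-sinφ1·cosφ2·cosΔλ=-0.75891432; θ=atan2(y, x)=142.6861° ≈ 142.7°
Leg 3: φ1=-0.3403654, φ2=0.8729805, Δφ=1.2133459, Δλ=0.3670881 rad; a=sin²(Δφ/2)+cosφ1·cosφ2·sin²(Δλ/2)=0.3452329798; c=2·atan2(√a, √(1-a))=1.256093359; dist=6371·c=8002.571 ≈ 8002.6 km; running total=24555.1 km
Leg 3 bearing: y=sinΔλ·cosφ2=0.23060902, x=cosφ1·sinφ2-sinφ1·cosφ2·cosΔλ=0.92250103; θ=atan2(y, x)=14.0353° ≈ 14.0°
Leg 4: φ1=0.8729805, φ2=0.9073338, Δφ=0.0343533, Δλ=1.0689967 rad; a=sin²(Δφ/2)+cosφ1·cosφ2·sin²(Δλ/2)=0.1029811388; c=2·atan2(√a, √(1-a))=0.653373424; dist=6371·c=4162.642 ≈ 4162.6 km; running total=28717.7 km
Leg 4 bearing: y=sinΔλ·cosφ2=0.53992569, x=cosφ1·sinφ2-sinφ1·cosφ2·cosΔλ=0.27925677; θ=atan2(y, x)=62.6514° ≈ 62.7°
Leg 5: φ1=0.9073338, φ2=-0.9585977, Δφ=-1.8659315, Δλ=-0.8908789 rad; a=sin²(Δφ/2)+cosφ1·cosφ2·sin²(Δλ/2)=0.7111326145; c=2·atan2(√a, √(1-a))=2.006739147; dist=6371·c=12784.935 ≈ 12784.9 km; running total=41502.6 km
Leg 5 bearing: y=sinΔλ·cosφ2=-0.44687615, x=cosφ1·sinφ2-sinφ1·cosφ2·cosΔλ=-0.78866582; θ=atan2(y, x)=-150.4631° <0 so +360° → 209.5369° ≈ 209.5°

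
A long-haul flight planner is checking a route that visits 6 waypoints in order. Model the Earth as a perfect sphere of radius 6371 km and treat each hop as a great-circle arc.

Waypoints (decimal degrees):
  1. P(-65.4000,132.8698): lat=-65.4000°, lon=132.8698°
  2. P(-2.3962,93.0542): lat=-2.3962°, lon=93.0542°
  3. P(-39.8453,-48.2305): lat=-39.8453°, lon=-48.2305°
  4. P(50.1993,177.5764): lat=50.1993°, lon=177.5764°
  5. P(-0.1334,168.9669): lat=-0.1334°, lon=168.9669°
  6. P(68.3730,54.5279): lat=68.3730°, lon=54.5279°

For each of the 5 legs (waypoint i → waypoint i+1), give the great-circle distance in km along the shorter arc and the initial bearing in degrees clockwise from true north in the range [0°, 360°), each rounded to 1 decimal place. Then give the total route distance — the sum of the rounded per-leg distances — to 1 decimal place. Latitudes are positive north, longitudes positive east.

Leg 1: dist=7678.5 km, bearing=316.8°
Leg 2: dist=13885.2 km, bearing=215.8°
Leg 3: dist=16301.1 km, bearing=303.5°
Leg 4: dist=5656.2 km, bearing=191.1°
Leg 5: dist=10996.8 km, bearing=340.1°
Total: 54517.8 km

Leg 1: φ1=-1.1414453, φ2=-0.0418216, Δφ=1.0996238, Δλ=-0.6949133 rad; a=sin²(Δφ/2)+cosφ1·cosφ2·sin²(Δλ/2)=0.3212579347; c=2·atan2(√a, √(1-a))=1.205223710; dist=6371·c=7678.480 ≈ 7678.5 km; running total=7678.5 km
Leg 1 bearing: y=sinΔλ·cosφ2=-0.63975897, x=cosφ1·sinφ2-sinφ1·cosφ2·cosΔλ=0.68037751; θ=atan2(y, x)=-43.2377° <0 so +360° → 316.7623° ≈ 316.8°
Leg 2: φ1=-0.0418216, φ2=-0.6954317, Δφ=-0.6536101, Δλ=-2.4658832 rad; a=sin²(Δφ/2)+cosφ1·cosφ2·sin²(Δλ/2)=0.7858783245; c=2·atan2(√a, √(1-a))=2.179441738; dist=6371·c=13885.223 ≈ 13885.2 km; running total=21563.7 km
Leg 2 bearing: y=sinΔλ·cosφ2=-0.48020704, x=cosφ1·sinφ2-sinφ1·cosφ2·cosΔλ=-0.66520338; θ=atan2(y, x)=-144.1747° <0 so +360° → 215.8253° ≈ 215.8°
Leg 3: φ1=-0.6954317, φ2=0.8761431, Δφ=1.5715747, Δλ=3.9410739 rad; a=sin²(Δφ/2)+cosφ1·cosφ2·sin²(Δλ/2)=0.9174198682; c=2·atan2(√a, √(1-a))=2.558637920; dist=6371·c=16301.082 ≈ 16301.1 km; running total=37864.8 km
Leg 3 bearing: y=sinΔλ·cosφ2=-0.45896190, x=cosφ1·sinφ2-sinφ1·cosφ2·cosΔλ=0.30396807; θ=atan2(y, x)=-56.4837° <0 so +360° → 303.5163° ≈ 303.5°
Leg 4: φ1=0.8761431, φ2=-0.0023283, Δφ=-0.8784713, Δλ=-0.1502641 rad; a=sin²(Δφ/2)+cosφ1·cosφ2·sin²(Δλ/2)=0.1844422578; c=2·atan2(√a, √(1-a))=0.887805899; dist=6371·c=5656.211 ≈ 5656.2 km; running total=43521.0 km
Leg 4 bearing: y=sinΔλ·cosφ2=-0.14969888, x=cosφ1·sinφ2-sinφ1·cosφ2·cosΔλ=-0.76110675; θ=atan2(y, x)=-168.8728° <0 so +360° → 191.1272° ≈ 191.1°
Leg 5: φ1=-0.0023283, φ2=1.1933340, Δφ=1.1956622, Δλ=-1.9973373 rad; a=sin²(Δφ/2)+cosφ1·cosφ2·sin²(Δλ/2)=0.5773236239; c=2·atan2(√a, √(1-a))=1.726066723; dist=6371·c=10996.771 ≈ 10996.8 km; running total=54517.8 km
Leg 5 bearing: y=sinΔλ·cosφ2=-0.33554028, x=cosφ1·sinφ2-sinφ1·cosφ2·cosΔλ=0.92924537; θ=atan2(y, x)=-19.8541° <0 so +360° → 340.1459° ≈ 340.1°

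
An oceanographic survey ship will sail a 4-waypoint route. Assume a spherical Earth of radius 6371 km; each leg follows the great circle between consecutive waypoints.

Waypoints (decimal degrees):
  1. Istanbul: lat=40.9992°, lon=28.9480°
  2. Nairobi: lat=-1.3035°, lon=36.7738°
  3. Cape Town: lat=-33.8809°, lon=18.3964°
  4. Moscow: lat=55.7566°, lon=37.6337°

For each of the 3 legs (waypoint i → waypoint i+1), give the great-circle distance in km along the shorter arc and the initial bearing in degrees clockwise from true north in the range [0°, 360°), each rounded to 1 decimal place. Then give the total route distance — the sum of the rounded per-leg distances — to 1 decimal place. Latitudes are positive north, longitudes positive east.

Leg 1: φ1=0.7155710, φ2=-0.0227504, Δφ=-0.7383214, Δλ=0.1365860 rad; a=sin²(Δφ/2)+cosφ1·cosφ2·sin²(Δλ/2)=0.1337138891; c=2·atan2(√a, √(1-a))=0.748703172; dist=6371·c=4769.988 ≈ 4770.0 km; running total=4770.0 km
Leg 1 bearing: y=sinΔλ·cosφ2=0.13612645, x=cosφ1·sinφ2-sinφ1·cosφ2·cosΔλ=-0.66693892; θ=atan2(y, x)=168.4640° ≈ 168.5°
Leg 2: φ1=-0.0227504, φ2=-0.5913333, Δφ=-0.5685829, Δλ=-0.3207461 rad; a=sin²(Δφ/2)+cosφ1·cosφ2·sin²(Δλ/2)=0.0998319674; c=2·atan2(√a, √(1-a))=0.642940791; dist=6371·c=4096.176 ≈ 4096.2 km; running total=8866.2 km
Leg 2 bearing: y=sinΔλ·cosφ2=-0.26174051, x=cosφ1·sinφ2-sinφ1·cosφ2·cosΔλ=-0.53940160; θ=atan2(y, x)=-154.1154° <0 so +360° → 205.8846° ≈ 205.9°
Leg 3: φ1=-0.5913333, φ2=0.9731362, Δφ=1.5644695, Δλ=0.3357542 rad; a=sin²(Δφ/2)+cosφ1·cosφ2·sin²(Δλ/2)=0.5098792501; c=2·atan2(√a, √(1-a))=1.590556113; dist=6371·c=10133.433 ≈ 10133.4 km; running total=18999.6 km
Leg 3 bearing: y=sinΔλ·cosφ2=0.18540237, x=cosφ1·sinφ2-sinφ1·cosφ2·cosΔλ=0.98246403; θ=atan2(y, x)=10.6867° ≈ 10.7°

Leg 1: dist=4770.0 km, bearing=168.5°
Leg 2: dist=4096.2 km, bearing=205.9°
Leg 3: dist=10133.4 km, bearing=10.7°
Total: 18999.6 km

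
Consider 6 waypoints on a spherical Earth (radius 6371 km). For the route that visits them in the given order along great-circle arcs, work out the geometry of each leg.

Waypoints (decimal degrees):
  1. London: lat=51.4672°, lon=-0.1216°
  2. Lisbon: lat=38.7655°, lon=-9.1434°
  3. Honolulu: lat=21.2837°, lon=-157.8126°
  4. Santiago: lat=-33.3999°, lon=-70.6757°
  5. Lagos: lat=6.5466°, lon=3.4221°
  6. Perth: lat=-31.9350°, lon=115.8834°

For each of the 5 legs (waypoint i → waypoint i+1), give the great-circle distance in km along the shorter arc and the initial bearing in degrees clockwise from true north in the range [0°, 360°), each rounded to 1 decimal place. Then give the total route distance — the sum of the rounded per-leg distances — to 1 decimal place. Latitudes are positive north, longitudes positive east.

Leg 1: φ1=0.8982721, φ2=0.6765856, Δφ=-0.2216865, Δλ=-0.1574601 rad; a=sin²(Δφ/2)+cosφ1·cosφ2·sin²(Δλ/2)=0.0152405543; c=2·atan2(√a, √(1-a))=0.247536782; dist=6371·c=1577.057 ≈ 1577.1 km; running total=1577.1 km
Leg 1 bearing: y=sinΔλ·cosφ2=-0.12226732, x=cosφ1·sinφ2-sinφ1·cosφ2·cosΔλ=-0.21232951; θ=atan2(y, x)=-150.0650° <0 so +360° → 209.9350° ≈ 209.9°
Leg 2: φ1=0.6765856, φ2=0.3714706, Δφ=-0.3051150, Δλ=-2.5947670 rad; a=sin²(Δφ/2)+cosφ1·cosφ2·sin²(Δλ/2)=0.6966562581; c=2·atan2(√a, √(1-a))=1.975028047; dist=6371·c=12582.904 ≈ 12582.9 km; running total=14160.0 km
Leg 2 bearing: y=sinΔλ·cosφ2=-0.48451299, x=cosφ1·sinφ2-sinφ1·cosφ2·cosΔλ=0.78137854; θ=atan2(y, x)=-31.8020° <0 so +360° → 328.1980° ≈ 328.2°
Leg 3: φ1=0.3714706, φ2=-0.5829382, Δφ=-0.9544089, Δλ=1.5208258 rad; a=sin²(Δφ/2)+cosφ1·cosφ2·sin²(Δλ/2)=0.5804800449; c=2·atan2(√a, √(1-a))=1.732459677; dist=6371·c=11037.501 ≈ 11037.5 km; running total=25197.5 km
Leg 3 bearing: y=sinΔλ·cosφ2=0.83380671, x=cosφ1·sinφ2-sinφ1·cosφ2·cosΔλ=-0.52807028; θ=atan2(y, x)=122.3471° ≈ 122.3°
Leg 4: φ1=-0.5829382, φ2=0.1142597, Δφ=0.6971979, Δλ=1.2932506 rad; a=sin²(Δφ/2)+cosφ1·cosφ2·sin²(Δλ/2)=0.4177535131; c=2·atan2(√a, √(1-a))=1.405552366; dist=6371·c=8954.774 ≈ 8954.8 km; running total=34152.3 km
Leg 4 bearing: y=sinΔλ·cosφ2=0.95545978, x=cosφ1·sinφ2-sinφ1·cosφ2·cosΔλ=0.24502789; θ=atan2(y, x)=75.6165° ≈ 75.6°
Leg 5: φ1=0.1142597, φ2=-0.5573709, Δφ=-0.6716306, Δλ=1.9628200 rad; a=sin²(Δφ/2)+cosφ1·cosφ2·sin²(Δλ/2)=0.6912135060; c=2·atan2(√a, √(1-a))=1.963217877; dist=6371·c=12507.661 ≈ 12507.7 km; running total=46660.0 km
Leg 5 bearing: y=sinΔλ·cosφ2=0.78426837, x=cosφ1·sinφ2-sinφ1·cosφ2·cosΔλ=-0.48854141; θ=atan2(y, x)=121.9199° ≈ 121.9°

Leg 1: dist=1577.1 km, bearing=209.9°
Leg 2: dist=12582.9 km, bearing=328.2°
Leg 3: dist=11037.5 km, bearing=122.3°
Leg 4: dist=8954.8 km, bearing=75.6°
Leg 5: dist=12507.7 km, bearing=121.9°
Total: 46660.0 km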